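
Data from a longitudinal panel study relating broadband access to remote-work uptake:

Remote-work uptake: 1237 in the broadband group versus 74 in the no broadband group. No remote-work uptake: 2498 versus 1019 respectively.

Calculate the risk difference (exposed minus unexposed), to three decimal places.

From the description: a = 1237, b = 2498, c = 74, d = 1019.
Risk in exposed = 1237/3735 = 0.331191; risk in unexposed = 74/1093 = 0.067704.
Risk difference = 0.331191 − 0.067704 = 0.263488

0.263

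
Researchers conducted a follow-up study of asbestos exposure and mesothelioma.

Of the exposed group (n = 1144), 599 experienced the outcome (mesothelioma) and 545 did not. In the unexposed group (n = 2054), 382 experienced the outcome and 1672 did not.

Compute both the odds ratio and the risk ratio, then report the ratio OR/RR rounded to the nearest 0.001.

From the description: a = 599, b = 545, c = 382, d = 1672.
OR = (599·1672)/(545·382) = 1001528/208190 = 4.81064
Risk in exposed = 599/1144 = 0.52360; risk in unexposed = 382/2054 = 0.18598; RR = 2.81539
OR/RR = 4.81064 / 2.81539 = 1.70870
The outcome is not rare, so the OR lies further from 1 than the RR.

1.709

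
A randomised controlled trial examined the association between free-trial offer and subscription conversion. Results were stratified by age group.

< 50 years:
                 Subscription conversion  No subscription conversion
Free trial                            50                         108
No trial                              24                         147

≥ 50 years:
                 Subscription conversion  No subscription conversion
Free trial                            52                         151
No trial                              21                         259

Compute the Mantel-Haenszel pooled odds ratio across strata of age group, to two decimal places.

3.48

OR_MH = Σ(aᵢdᵢ/nᵢ) / Σ(bᵢcᵢ/nᵢ), where nᵢ is the stratum total.
Stratum 1 (< 50 years): n = 329; a·d/n = 50·147/329 = 22.3404; b·c/n = 108·24/329 = 7.8784
Stratum 2 (≥ 50 years): n = 483; a·d/n = 52·259/483 = 27.8841; b·c/n = 151·21/483 = 6.5652
OR_MH = (22.3404 + 27.8841) / (7.8784 + 6.5652) = 50.2245 / 14.4436 = 3.47727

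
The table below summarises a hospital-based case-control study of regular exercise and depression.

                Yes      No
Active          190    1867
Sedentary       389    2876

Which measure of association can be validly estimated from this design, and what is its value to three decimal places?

Cells: a = 190, b = 1867, c = 389, d = 2876.
This is a hospital-based case-control study: participants were sampled on outcome status, so risks in the source population cannot be estimated directly — relative risk is not valid here. The odds ratio is the appropriate measure.
OR = (a·d)/(b·c) = (190 × 2876) / (1867 × 389) = 546440 / 726263 = 0.75240

0.752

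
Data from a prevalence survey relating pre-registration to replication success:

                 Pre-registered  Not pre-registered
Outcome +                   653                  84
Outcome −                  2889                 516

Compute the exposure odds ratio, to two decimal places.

1.39

Reading the table with exposure as columns: a = 653 (Pre-registered, case), b = 2889 (Pre-registered, non-case), c = 84 (Not pre-registered, case), d = 516.
OR = (a·d)/(b·c) = (653 × 516) / (2889 × 84) = 336948 / 242676 = 1.38847
The odds of replication success are about 1.39 times as high in the pre-registered group.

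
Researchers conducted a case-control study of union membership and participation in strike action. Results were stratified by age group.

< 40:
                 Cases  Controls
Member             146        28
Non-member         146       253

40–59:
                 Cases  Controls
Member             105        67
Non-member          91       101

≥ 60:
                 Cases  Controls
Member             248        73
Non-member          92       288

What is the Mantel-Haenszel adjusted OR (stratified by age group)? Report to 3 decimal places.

5.842

OR_MH = Σ(aᵢdᵢ/nᵢ) / Σ(bᵢcᵢ/nᵢ), where nᵢ is the stratum total.
Stratum 1 (< 40): n = 573; a·d/n = 146·253/573 = 64.4642; b·c/n = 28·146/573 = 7.1344
Stratum 2 (40–59): n = 364; a·d/n = 105·101/364 = 29.1346; b·c/n = 67·91/364 = 16.7500
Stratum 3 (≥ 60): n = 701; a·d/n = 248·288/701 = 101.8887; b·c/n = 73·92/701 = 9.5806
OR_MH = (64.4642 + 29.1346 + 101.8887) / (7.1344 + 16.7500 + 9.5806) = 195.4876 / 33.4650 = 5.84156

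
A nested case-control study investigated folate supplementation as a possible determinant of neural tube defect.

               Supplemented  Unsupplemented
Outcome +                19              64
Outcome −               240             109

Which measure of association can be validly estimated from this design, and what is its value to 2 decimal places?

Reading the table with exposure as columns: a = 19 (Supplemented, case), b = 240 (Supplemented, non-case), c = 64 (Unsupplemented, case), d = 109.
This is a nested case-control study: participants were sampled on outcome status, so risks in the source population cannot be estimated directly — relative risk is not valid here. The odds ratio is the appropriate measure.
OR = (a·d)/(b·c) = (19 × 109) / (240 × 64) = 2071 / 15360 = 0.13483

0.13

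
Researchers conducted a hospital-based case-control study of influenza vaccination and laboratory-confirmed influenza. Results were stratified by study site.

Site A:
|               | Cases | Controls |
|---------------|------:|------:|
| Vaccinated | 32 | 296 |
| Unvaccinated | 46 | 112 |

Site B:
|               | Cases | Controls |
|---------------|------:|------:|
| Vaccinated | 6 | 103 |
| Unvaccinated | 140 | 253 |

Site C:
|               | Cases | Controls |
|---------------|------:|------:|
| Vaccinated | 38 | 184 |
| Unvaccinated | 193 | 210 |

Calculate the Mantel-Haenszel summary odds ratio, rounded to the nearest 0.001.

0.204

OR_MH = Σ(aᵢdᵢ/nᵢ) / Σ(bᵢcᵢ/nᵢ), where nᵢ is the stratum total.
Stratum 1 (Site A): n = 486; a·d/n = 32·112/486 = 7.3745; b·c/n = 296·46/486 = 28.0165
Stratum 2 (Site B): n = 502; a·d/n = 6·253/502 = 3.0239; b·c/n = 103·140/502 = 28.7251
Stratum 3 (Site C): n = 625; a·d/n = 38·210/625 = 12.7680; b·c/n = 184·193/625 = 56.8192
OR_MH = (7.3745 + 3.0239 + 12.7680) / (28.0165 + 28.7251 + 56.8192) = 23.1664 / 113.5608 = 0.20400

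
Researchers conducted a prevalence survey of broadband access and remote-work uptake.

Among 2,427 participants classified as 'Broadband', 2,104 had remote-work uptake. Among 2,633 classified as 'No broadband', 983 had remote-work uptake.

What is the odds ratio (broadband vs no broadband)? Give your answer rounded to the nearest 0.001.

From the description: a = 2104, b = 323, c = 983, d = 1650.
OR = (a·d)/(b·c) = (2104 × 1650) / (323 × 983) = 3471600 / 317509 = 10.93386
The odds of remote-work uptake are about 10.93 times as high in the broadband group.

10.934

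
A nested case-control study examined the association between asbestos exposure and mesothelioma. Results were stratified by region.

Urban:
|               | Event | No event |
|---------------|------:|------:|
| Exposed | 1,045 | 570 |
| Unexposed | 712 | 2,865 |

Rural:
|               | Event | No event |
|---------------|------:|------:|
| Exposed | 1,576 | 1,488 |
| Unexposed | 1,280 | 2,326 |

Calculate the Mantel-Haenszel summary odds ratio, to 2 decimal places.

OR_MH = Σ(aᵢdᵢ/nᵢ) / Σ(bᵢcᵢ/nᵢ), where nᵢ is the stratum total.
Stratum 1 (Urban): n = 5192; a·d/n = 1045·2865/5192 = 576.6419; b·c/n = 570·712/5192 = 78.1664
Stratum 2 (Rural): n = 6670; a·d/n = 1576·2326/6670 = 549.5916; b·c/n = 1488·1280/6670 = 285.5532
OR_MH = (576.6419 + 549.5916) / (78.1664 + 285.5532) = 1126.2336 / 363.7196 = 3.09643

3.10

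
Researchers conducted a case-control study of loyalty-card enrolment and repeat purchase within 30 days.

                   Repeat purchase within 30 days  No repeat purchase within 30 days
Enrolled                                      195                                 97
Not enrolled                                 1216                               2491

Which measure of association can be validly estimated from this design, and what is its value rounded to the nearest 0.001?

4.118

Cells: a = 195, b = 97, c = 1216, d = 2491.
This is a case-control study: participants were sampled on outcome status, so risks in the source population cannot be estimated directly — relative risk is not valid here. The odds ratio is the appropriate measure.
OR = (a·d)/(b·c) = (195 × 2491) / (97 × 1216) = 485745 / 117952 = 4.11816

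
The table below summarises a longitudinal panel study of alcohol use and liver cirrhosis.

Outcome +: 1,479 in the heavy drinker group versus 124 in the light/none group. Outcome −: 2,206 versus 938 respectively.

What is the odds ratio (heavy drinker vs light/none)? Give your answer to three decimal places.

5.072

From the description: a = 1479, b = 2206, c = 124, d = 938.
OR = (a·d)/(b·c) = (1479 × 938) / (2206 × 124) = 1387302 / 273544 = 5.07159
The odds of liver cirrhosis are about 5.07 times as high in the heavy drinker group.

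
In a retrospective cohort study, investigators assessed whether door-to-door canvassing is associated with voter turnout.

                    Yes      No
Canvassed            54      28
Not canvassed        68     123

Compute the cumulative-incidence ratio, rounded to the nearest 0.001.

Cells: a = 54, b = 28, c = 68, d = 123.
Risk in exposed = 54/82 = 0.65854; risk in unexposed = 68/191 = 0.35602.
RR = 0.65854 / 0.35602 = 1.84971
The risk among the exposed is 1.85 times that among the unexposed.

1.850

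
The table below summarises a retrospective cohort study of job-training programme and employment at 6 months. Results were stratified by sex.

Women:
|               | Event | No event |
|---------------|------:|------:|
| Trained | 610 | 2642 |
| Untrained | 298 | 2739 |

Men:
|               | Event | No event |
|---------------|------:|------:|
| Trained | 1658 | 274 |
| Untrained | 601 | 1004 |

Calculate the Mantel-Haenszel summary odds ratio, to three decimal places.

OR_MH = Σ(aᵢdᵢ/nᵢ) / Σ(bᵢcᵢ/nᵢ), where nᵢ is the stratum total.
Stratum 1 (Women): n = 6289; a·d/n = 610·2739/6289 = 265.6686; b·c/n = 2642·298/6289 = 125.1894
Stratum 2 (Men): n = 3537; a·d/n = 1658·1004/3537 = 470.6339; b·c/n = 274·601/3537 = 46.5575
OR_MH = (265.6686 + 470.6339) / (125.1894 + 46.5575) = 736.3025 / 171.7469 = 4.28714

4.287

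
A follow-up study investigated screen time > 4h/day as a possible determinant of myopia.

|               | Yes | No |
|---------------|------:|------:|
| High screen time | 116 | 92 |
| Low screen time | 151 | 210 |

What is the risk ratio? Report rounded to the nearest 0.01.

1.33

Cells: a = 116, b = 92, c = 151, d = 210.
Risk in exposed = 116/208 = 0.55769; risk in unexposed = 151/361 = 0.41828.
RR = 0.55769 / 0.41828 = 1.33329
The risk among the exposed is 1.33 times that among the unexposed.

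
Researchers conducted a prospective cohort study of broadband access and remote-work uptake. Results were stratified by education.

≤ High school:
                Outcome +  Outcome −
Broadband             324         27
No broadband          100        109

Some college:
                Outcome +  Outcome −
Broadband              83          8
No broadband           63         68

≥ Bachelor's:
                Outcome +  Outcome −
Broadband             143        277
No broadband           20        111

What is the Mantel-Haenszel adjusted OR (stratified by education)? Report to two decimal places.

6.84

OR_MH = Σ(aᵢdᵢ/nᵢ) / Σ(bᵢcᵢ/nᵢ), where nᵢ is the stratum total.
Stratum 1 (≤ High school): n = 560; a·d/n = 324·109/560 = 63.0643; b·c/n = 27·100/560 = 4.8214
Stratum 2 (Some college): n = 222; a·d/n = 83·68/222 = 25.4234; b·c/n = 8·63/222 = 2.2703
Stratum 3 (≥ Bachelor's): n = 551; a·d/n = 143·111/551 = 28.8076; b·c/n = 277·20/551 = 10.0544
OR_MH = (63.0643 + 25.4234 + 28.8076) / (4.8214 + 2.2703 + 10.0544) = 117.2953 / 17.1461 = 6.84092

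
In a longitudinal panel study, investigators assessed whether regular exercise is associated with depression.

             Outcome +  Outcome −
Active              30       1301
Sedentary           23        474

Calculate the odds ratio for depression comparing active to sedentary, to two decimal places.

0.48

Cells: a = 30, b = 1301, c = 23, d = 474.
OR = (a·d)/(b·c) = (30 × 474) / (1301 × 23) = 14220 / 29923 = 0.47522
Exposure is associated with lower odds of depression (OR = 0.48 < 1).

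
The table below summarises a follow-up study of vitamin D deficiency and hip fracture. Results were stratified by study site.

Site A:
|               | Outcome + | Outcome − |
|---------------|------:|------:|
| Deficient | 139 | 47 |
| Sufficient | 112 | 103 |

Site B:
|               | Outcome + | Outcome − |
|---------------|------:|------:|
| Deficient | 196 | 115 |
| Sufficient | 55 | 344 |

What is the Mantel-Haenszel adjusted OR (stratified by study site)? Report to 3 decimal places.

5.930

OR_MH = Σ(aᵢdᵢ/nᵢ) / Σ(bᵢcᵢ/nᵢ), where nᵢ is the stratum total.
Stratum 1 (Site A): n = 401; a·d/n = 139·103/401 = 35.7032; b·c/n = 47·112/401 = 13.1272
Stratum 2 (Site B): n = 710; a·d/n = 196·344/710 = 94.9634; b·c/n = 115·55/710 = 8.9085
OR_MH = (35.7032 + 94.9634) / (13.1272 + 8.9085) = 130.6666 / 22.0356 = 5.92979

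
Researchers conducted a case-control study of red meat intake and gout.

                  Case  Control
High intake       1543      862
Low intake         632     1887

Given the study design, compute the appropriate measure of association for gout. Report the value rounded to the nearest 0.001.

5.345

Cells: a = 1543, b = 862, c = 632, d = 1887.
This is a case-control study: participants were sampled on outcome status, so risks in the source population cannot be estimated directly — relative risk is not valid here. The odds ratio is the appropriate measure.
OR = (a·d)/(b·c) = (1543 × 1887) / (862 × 632) = 2911641 / 544784 = 5.34458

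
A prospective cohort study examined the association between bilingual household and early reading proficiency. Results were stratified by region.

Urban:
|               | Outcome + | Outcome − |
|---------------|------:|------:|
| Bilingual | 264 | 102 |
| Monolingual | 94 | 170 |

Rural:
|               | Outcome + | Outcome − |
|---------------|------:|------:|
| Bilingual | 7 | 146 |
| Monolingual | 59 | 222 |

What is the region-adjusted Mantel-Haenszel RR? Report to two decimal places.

1.53

RR_MH = Σ(aᵢ·n₀ᵢ/nᵢ) / Σ(cᵢ·n₁ᵢ/nᵢ), with n₁ᵢ = aᵢ+bᵢ (exposed), n₀ᵢ = cᵢ+dᵢ (unexposed), nᵢ = n₁ᵢ+n₀ᵢ.
Stratum 1 (Urban): n₁ = 366, n₀ = 264, n = 630; a·n₀/n = 264·264/630 = 110.6286; c·n₁/n = 94·366/630 = 54.6095
Stratum 2 (Rural): n₁ = 153, n₀ = 281, n = 434; a·n₀/n = 7·281/434 = 4.5323; c·n₁/n = 59·153/434 = 20.7995
RR_MH = (110.6286 + 4.5323) / (54.6095 + 20.7995) = 115.1608 / 75.4091 = 1.52715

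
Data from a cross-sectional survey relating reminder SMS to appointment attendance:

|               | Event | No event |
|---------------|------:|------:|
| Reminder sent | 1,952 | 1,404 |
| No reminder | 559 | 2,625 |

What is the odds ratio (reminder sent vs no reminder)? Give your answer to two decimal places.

6.53

Cells: a = 1952, b = 1404, c = 559, d = 2625.
OR = (a·d)/(b·c) = (1952 × 2625) / (1404 × 559) = 5124000 / 784836 = 6.52875
The odds of appointment attendance are about 6.53 times as high in the reminder sent group.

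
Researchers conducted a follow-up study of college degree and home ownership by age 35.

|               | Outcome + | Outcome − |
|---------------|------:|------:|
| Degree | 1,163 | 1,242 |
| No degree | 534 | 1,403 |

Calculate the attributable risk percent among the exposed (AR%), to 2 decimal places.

42.99

Cells: a = 1163, b = 1242, c = 534, d = 1403.
Risk in exposed = 1163/2405 = 0.48358; risk in unexposed = 534/1937 = 0.27568.
RR = 0.48358/0.27568 = 1.75409
AR% = (RR − 1)/RR × 100 = (1.75409 − 1)/1.75409 × 100 = 42.9905%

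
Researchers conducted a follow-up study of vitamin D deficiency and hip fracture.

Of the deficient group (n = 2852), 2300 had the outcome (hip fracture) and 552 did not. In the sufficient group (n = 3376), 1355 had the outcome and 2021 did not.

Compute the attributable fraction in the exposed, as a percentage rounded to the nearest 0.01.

50.23

From the description: a = 2300, b = 552, c = 1355, d = 2021.
Risk in exposed = 2300/2852 = 0.80645; risk in unexposed = 1355/3376 = 0.40136.
RR = 0.80645/0.40136 = 2.00928
AR% = (RR − 1)/RR × 100 = (2.00928 − 1)/2.00928 × 100 = 50.2310%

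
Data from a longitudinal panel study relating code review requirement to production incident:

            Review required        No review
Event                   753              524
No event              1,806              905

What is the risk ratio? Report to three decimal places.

0.802

Reading the table with exposure as columns: a = 753 (Review required, case), b = 1806 (Review required, non-case), c = 524 (No review, case), d = 905.
Risk in exposed = 753/2559 = 0.29426; risk in unexposed = 524/1429 = 0.36669.
RR = 0.29426 / 0.36669 = 0.80246
The risk is 20% lower among the exposed than among the unexposed.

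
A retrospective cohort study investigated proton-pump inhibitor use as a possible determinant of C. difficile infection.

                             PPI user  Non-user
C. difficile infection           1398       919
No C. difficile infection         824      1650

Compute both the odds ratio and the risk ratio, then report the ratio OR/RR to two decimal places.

1.73

Reading the table with exposure as columns: a = 1398 (PPI user, case), b = 824 (PPI user, non-case), c = 919 (Non-user, case), d = 1650.
OR = (1398·1650)/(824·919) = 2306700/757256 = 3.04613
Risk in exposed = 1398/2222 = 0.62916; risk in unexposed = 919/2569 = 0.35773; RR = 1.75878
OR/RR = 3.04613 / 1.75878 = 1.73196
The outcome is not rare, so the OR lies further from 1 than the RR.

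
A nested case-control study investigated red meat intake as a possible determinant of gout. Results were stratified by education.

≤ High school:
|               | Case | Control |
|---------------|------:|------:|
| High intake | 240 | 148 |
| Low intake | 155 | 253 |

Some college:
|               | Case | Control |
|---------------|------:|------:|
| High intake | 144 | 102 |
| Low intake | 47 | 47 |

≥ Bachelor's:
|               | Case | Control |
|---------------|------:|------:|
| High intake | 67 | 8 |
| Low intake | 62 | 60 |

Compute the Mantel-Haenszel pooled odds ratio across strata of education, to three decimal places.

OR_MH = Σ(aᵢdᵢ/nᵢ) / Σ(bᵢcᵢ/nᵢ), where nᵢ is the stratum total.
Stratum 1 (≤ High school): n = 796; a·d/n = 240·253/796 = 76.2814; b·c/n = 148·155/796 = 28.8191
Stratum 2 (Some college): n = 340; a·d/n = 144·47/340 = 19.9059; b·c/n = 102·47/340 = 14.1000
Stratum 3 (≥ Bachelor's): n = 197; a·d/n = 67·60/197 = 20.4061; b·c/n = 8·62/197 = 2.5178
OR_MH = (76.2814 + 19.9059 + 20.4061) / (28.8191 + 14.1000 + 2.5178) = 116.5934 / 45.4369 = 2.56605

2.566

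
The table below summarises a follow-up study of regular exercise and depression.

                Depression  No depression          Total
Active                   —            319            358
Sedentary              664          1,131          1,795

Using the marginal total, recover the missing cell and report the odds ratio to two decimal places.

0.21

The missing cell is in the exposed row: 358 − 319 = 39.
So a = 39, b = 319, c = 664, d = 1131.
OR = (a·d)/(b·c) = (39 × 1131) / (319 × 664) = 44109 / 211816 = 0.20824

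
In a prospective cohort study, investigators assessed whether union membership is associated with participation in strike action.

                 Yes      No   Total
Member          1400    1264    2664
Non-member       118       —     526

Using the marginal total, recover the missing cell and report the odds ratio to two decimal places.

The missing cell is in the unexposed row: 526 − 118 = 408.
So a = 1400, b = 1264, c = 118, d = 408.
OR = (a·d)/(b·c) = (1400 × 408) / (1264 × 118) = 571200 / 149152 = 3.82965

3.83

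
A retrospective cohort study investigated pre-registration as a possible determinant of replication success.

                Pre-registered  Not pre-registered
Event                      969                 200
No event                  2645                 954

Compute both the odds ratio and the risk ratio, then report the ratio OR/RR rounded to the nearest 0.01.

Reading the table with exposure as columns: a = 969 (Pre-registered, case), b = 2645 (Pre-registered, non-case), c = 200 (Not pre-registered, case), d = 954.
OR = (969·954)/(2645·200) = 924426/529000 = 1.74750
Risk in exposed = 969/3614 = 0.26812; risk in unexposed = 200/1154 = 0.17331; RR = 1.54708
OR/RR = 1.74750 / 1.54708 = 1.12955
The outcome is not rare, so the OR lies further from 1 than the RR.

1.13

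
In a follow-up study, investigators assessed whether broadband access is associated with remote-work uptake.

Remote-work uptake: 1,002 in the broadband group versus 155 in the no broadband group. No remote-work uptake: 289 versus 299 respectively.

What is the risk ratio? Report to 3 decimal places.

From the description: a = 1002, b = 289, c = 155, d = 299.
Risk in exposed = 1002/1291 = 0.77614; risk in unexposed = 155/454 = 0.34141.
RR = 0.77614 / 0.34141 = 2.27335
The risk among the exposed is 2.27 times that among the unexposed.

2.273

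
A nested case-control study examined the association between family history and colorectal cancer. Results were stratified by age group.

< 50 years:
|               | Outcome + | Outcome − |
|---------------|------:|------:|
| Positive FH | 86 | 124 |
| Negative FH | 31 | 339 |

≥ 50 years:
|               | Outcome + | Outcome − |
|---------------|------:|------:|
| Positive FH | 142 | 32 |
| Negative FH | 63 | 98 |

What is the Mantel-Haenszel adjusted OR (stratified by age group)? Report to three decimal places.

7.260

OR_MH = Σ(aᵢdᵢ/nᵢ) / Σ(bᵢcᵢ/nᵢ), where nᵢ is the stratum total.
Stratum 1 (< 50 years): n = 580; a·d/n = 86·339/580 = 50.2655; b·c/n = 124·31/580 = 6.6276
Stratum 2 (≥ 50 years): n = 335; a·d/n = 142·98/335 = 41.5403; b·c/n = 32·63/335 = 6.0179
OR_MH = (50.2655 + 41.5403) / (6.6276 + 6.0179) = 91.8058 / 12.6455 = 7.25996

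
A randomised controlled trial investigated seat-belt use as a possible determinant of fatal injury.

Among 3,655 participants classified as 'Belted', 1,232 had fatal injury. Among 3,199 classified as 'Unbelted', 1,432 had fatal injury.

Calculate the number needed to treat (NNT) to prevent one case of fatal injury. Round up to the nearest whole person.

10

Risk in treated group = 1232/3655 = 0.33707; risk in control = 1432/3199 = 0.44764.
Absolute risk reduction = 0.44764 − 0.33707 = 0.11057
NNT = 1 / ARR = 1 / 0.11057 = 9.044 → round up → 10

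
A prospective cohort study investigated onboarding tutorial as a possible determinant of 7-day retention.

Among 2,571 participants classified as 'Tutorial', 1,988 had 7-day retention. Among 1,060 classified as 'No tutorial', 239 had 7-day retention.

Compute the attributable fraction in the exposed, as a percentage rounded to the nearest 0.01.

70.84

From the description: a = 1988, b = 583, c = 239, d = 821.
Risk in exposed = 1988/2571 = 0.77324; risk in unexposed = 239/1060 = 0.22547.
RR = 0.77324/0.22547 = 3.42943
AR% = (RR − 1)/RR × 100 = (3.42943 − 1)/3.42943 × 100 = 70.8407%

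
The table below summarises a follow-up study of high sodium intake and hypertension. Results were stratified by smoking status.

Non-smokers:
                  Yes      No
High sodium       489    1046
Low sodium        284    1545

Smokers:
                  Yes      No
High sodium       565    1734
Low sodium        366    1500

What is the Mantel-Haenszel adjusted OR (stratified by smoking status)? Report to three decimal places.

1.779

OR_MH = Σ(aᵢdᵢ/nᵢ) / Σ(bᵢcᵢ/nᵢ), where nᵢ is the stratum total.
Stratum 1 (Non-smokers): n = 3364; a·d/n = 489·1545/3364 = 224.5853; b·c/n = 1046·284/3364 = 88.3068
Stratum 2 (Smokers): n = 4165; a·d/n = 565·1500/4165 = 203.4814; b·c/n = 1734·366/4165 = 152.3755
OR_MH = (224.5853 + 203.4814) / (88.3068 + 152.3755) = 428.0667 / 240.6823 = 1.77856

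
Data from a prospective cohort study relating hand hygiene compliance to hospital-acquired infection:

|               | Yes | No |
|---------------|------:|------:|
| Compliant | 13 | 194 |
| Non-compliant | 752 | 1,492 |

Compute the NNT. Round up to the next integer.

Risk in treated group = 13/207 = 0.06280; risk in control = 752/2244 = 0.33512.
Absolute risk reduction = 0.33512 − 0.06280 = 0.27231
NNT = 1 / ARR = 1 / 0.27231 = 3.672 → round up → 4

4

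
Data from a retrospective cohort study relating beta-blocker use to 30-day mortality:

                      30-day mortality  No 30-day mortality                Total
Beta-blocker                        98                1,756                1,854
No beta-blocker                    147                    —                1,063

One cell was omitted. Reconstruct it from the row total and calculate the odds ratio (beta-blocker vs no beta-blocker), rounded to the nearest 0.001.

The missing cell is in the unexposed row: 1063 − 147 = 916.
So a = 98, b = 1756, c = 147, d = 916.
OR = (a·d)/(b·c) = (98 × 916) / (1756 × 147) = 89768 / 258132 = 0.34776

0.348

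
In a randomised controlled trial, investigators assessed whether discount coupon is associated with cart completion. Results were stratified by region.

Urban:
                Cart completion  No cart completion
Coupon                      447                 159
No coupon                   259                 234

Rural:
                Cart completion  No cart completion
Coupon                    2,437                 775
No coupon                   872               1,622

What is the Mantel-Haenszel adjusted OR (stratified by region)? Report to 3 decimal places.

5.054

OR_MH = Σ(aᵢdᵢ/nᵢ) / Σ(bᵢcᵢ/nᵢ), where nᵢ is the stratum total.
Stratum 1 (Urban): n = 1099; a·d/n = 447·234/1099 = 95.1756; b·c/n = 159·259/1099 = 37.4713
Stratum 2 (Rural): n = 5706; a·d/n = 2437·1622/5706 = 692.7469; b·c/n = 775·872/5706 = 118.4367
OR_MH = (95.1756 + 692.7469) / (37.4713 + 118.4367) = 787.9225 / 155.9081 = 5.05376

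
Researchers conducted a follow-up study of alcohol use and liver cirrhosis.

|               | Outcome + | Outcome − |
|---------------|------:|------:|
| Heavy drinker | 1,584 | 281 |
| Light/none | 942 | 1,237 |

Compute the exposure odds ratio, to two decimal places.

Cells: a = 1584, b = 281, c = 942, d = 1237.
OR = (a·d)/(b·c) = (1584 × 1237) / (281 × 942) = 1959408 / 264702 = 7.40232
The odds of liver cirrhosis are about 7.40 times as high in the heavy drinker group.

7.40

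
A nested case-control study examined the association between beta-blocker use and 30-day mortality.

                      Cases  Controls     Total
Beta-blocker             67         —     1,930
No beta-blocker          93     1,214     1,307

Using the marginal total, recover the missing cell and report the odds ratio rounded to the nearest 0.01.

The missing cell is in the exposed row: 1930 − 67 = 1863.
So a = 67, b = 1863, c = 93, d = 1214.
OR = (a·d)/(b·c) = (67 × 1214) / (1863 × 93) = 81338 / 173259 = 0.46946

0.47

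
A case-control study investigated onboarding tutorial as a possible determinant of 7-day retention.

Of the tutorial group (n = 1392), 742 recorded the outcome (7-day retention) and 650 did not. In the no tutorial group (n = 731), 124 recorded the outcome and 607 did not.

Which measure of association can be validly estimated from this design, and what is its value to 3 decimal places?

5.588

From the description: a = 742, b = 650, c = 124, d = 607.
This is a case-control study: participants were sampled on outcome status, so risks in the source population cannot be estimated directly — relative risk is not valid here. The odds ratio is the appropriate measure.
OR = (a·d)/(b·c) = (742 × 607) / (650 × 124) = 450394 / 80600 = 5.58801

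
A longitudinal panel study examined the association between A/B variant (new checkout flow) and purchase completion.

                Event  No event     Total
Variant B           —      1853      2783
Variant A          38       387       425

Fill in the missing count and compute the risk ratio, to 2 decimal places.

The missing cell is in the exposed row: 2783 − 1853 = 930.
So a = 930, b = 1853, c = 38, d = 387.
RR = [a/(a+b)] / [c/(c+d)] = (930/2783) / (38/425) = 0.33417/0.08941 = 3.73745

3.74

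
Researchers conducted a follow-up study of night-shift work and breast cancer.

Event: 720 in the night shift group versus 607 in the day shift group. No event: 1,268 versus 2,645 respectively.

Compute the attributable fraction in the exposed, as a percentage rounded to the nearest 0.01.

48.46

From the description: a = 720, b = 1268, c = 607, d = 2645.
Risk in exposed = 720/1988 = 0.36217; risk in unexposed = 607/3252 = 0.18665.
RR = 0.36217/0.18665 = 1.94034
AR% = (RR − 1)/RR × 100 = (1.94034 − 1)/1.94034 × 100 = 48.4627%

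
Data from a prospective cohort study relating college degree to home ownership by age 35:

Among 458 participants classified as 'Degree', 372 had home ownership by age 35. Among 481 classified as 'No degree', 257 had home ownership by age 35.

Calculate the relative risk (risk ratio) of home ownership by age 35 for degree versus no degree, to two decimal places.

1.52

From the description: a = 372, b = 86, c = 257, d = 224.
Risk in exposed = 372/458 = 0.81223; risk in unexposed = 257/481 = 0.53430.
RR = 0.81223 / 0.53430 = 1.52016
The risk among the exposed is 1.52 times that among the unexposed.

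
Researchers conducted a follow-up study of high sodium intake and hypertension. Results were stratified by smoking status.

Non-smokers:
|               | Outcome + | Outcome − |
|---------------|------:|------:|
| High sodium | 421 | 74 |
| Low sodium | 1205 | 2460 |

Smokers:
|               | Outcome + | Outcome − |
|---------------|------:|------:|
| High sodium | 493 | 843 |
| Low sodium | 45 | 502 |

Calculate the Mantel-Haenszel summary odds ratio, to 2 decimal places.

9.15

OR_MH = Σ(aᵢdᵢ/nᵢ) / Σ(bᵢcᵢ/nᵢ), where nᵢ is the stratum total.
Stratum 1 (Non-smokers): n = 4160; a·d/n = 421·2460/4160 = 248.9567; b·c/n = 74·1205/4160 = 21.4351
Stratum 2 (Smokers): n = 1883; a·d/n = 493·502/1883 = 131.4318; b·c/n = 843·45/1883 = 20.1460
OR_MH = (248.9567 + 131.4318) / (21.4351 + 20.1460) = 380.3885 / 41.5811 = 9.14810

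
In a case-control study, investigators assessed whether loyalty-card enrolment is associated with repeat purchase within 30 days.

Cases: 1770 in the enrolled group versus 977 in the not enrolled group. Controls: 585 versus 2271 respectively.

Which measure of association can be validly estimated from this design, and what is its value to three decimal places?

7.033

From the description: a = 1770, b = 585, c = 977, d = 2271.
This is a case-control study: participants were sampled on outcome status, so risks in the source population cannot be estimated directly — relative risk is not valid here. The odds ratio is the appropriate measure.
OR = (a·d)/(b·c) = (1770 × 2271) / (585 × 977) = 4019670 / 571545 = 7.03299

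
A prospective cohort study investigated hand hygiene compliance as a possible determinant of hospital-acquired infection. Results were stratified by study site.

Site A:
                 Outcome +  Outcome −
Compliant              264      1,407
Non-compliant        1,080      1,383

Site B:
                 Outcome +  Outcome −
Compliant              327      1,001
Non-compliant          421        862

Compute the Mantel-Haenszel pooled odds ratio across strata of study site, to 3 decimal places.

OR_MH = Σ(aᵢdᵢ/nᵢ) / Σ(bᵢcᵢ/nᵢ), where nᵢ is the stratum total.
Stratum 1 (Site A): n = 4134; a·d/n = 264·1383/4134 = 88.3193; b·c/n = 1407·1080/4134 = 367.5762
Stratum 2 (Site B): n = 2611; a·d/n = 327·862/2611 = 107.9563; b·c/n = 1001·421/2611 = 161.4021
OR_MH = (88.3193 + 107.9563) / (367.5762 + 161.4021) = 196.2756 / 528.9783 = 0.37105

0.371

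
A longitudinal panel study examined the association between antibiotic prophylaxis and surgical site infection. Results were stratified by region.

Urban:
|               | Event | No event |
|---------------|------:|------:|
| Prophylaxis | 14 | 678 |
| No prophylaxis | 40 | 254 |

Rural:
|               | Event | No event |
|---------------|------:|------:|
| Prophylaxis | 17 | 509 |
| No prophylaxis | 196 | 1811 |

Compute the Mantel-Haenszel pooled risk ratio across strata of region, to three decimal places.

0.257

RR_MH = Σ(aᵢ·n₀ᵢ/nᵢ) / Σ(cᵢ·n₁ᵢ/nᵢ), with n₁ᵢ = aᵢ+bᵢ (exposed), n₀ᵢ = cᵢ+dᵢ (unexposed), nᵢ = n₁ᵢ+n₀ᵢ.
Stratum 1 (Urban): n₁ = 692, n₀ = 294, n = 986; a·n₀/n = 14·294/986 = 4.1744; c·n₁/n = 40·692/986 = 28.0730
Stratum 2 (Rural): n₁ = 526, n₀ = 2007, n = 2533; a·n₀/n = 17·2007/2533 = 13.4698; c·n₁/n = 196·526/2533 = 40.7011
RR_MH = (4.1744 + 13.4698) / (28.0730 + 40.7011) = 17.6442 / 68.7742 = 0.25655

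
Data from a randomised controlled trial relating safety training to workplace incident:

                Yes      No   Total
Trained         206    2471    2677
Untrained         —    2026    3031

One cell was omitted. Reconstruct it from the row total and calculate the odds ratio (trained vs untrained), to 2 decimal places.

The missing cell is in the unexposed row: 3031 − 2026 = 1005.
So a = 206, b = 2471, c = 1005, d = 2026.
OR = (a·d)/(b·c) = (206 × 2026) / (2471 × 1005) = 417356 / 2483355 = 0.16806

0.17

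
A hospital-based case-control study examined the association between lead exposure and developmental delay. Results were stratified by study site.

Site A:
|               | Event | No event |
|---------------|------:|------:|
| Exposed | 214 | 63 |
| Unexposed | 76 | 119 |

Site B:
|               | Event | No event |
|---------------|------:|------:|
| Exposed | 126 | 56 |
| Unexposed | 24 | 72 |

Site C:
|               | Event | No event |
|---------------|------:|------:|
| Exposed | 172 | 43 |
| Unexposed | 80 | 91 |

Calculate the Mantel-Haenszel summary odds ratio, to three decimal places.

5.322

OR_MH = Σ(aᵢdᵢ/nᵢ) / Σ(bᵢcᵢ/nᵢ), where nᵢ is the stratum total.
Stratum 1 (Site A): n = 472; a·d/n = 214·119/472 = 53.9534; b·c/n = 63·76/472 = 10.1441
Stratum 2 (Site B): n = 278; a·d/n = 126·72/278 = 32.6331; b·c/n = 56·24/278 = 4.8345
Stratum 3 (Site C): n = 386; a·d/n = 172·91/386 = 40.5492; b·c/n = 43·80/386 = 8.9119
OR_MH = (53.9534 + 32.6331 + 40.5492) / (10.1441 + 4.8345 + 8.9119) = 127.1357 / 23.8905 = 5.32160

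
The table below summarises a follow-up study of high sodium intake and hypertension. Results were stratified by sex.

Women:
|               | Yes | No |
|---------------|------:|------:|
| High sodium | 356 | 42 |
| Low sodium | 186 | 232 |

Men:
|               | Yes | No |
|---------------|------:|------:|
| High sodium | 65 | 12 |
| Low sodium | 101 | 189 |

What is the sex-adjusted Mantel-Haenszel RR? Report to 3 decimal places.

RR_MH = Σ(aᵢ·n₀ᵢ/nᵢ) / Σ(cᵢ·n₁ᵢ/nᵢ), with n₁ᵢ = aᵢ+bᵢ (exposed), n₀ᵢ = cᵢ+dᵢ (unexposed), nᵢ = n₁ᵢ+n₀ᵢ.
Stratum 1 (Women): n₁ = 398, n₀ = 418, n = 816; a·n₀/n = 356·418/816 = 182.3627; c·n₁/n = 186·398/816 = 90.7206
Stratum 2 (Men): n₁ = 77, n₀ = 290, n = 367; a·n₀/n = 65·290/367 = 51.3624; c·n₁/n = 101·77/367 = 21.1907
RR_MH = (182.3627 + 51.3624) / (90.7206 + 21.1907) = 233.7251 / 111.9113 = 2.08849

2.088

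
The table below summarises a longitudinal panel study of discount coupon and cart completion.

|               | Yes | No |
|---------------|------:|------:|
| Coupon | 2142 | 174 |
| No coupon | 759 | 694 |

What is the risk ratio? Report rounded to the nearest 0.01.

Cells: a = 2142, b = 174, c = 759, d = 694.
Risk in exposed = 2142/2316 = 0.92487; risk in unexposed = 759/1453 = 0.52237.
RR = 0.92487 / 0.52237 = 1.77054
The risk among the exposed is 1.77 times that among the unexposed.

1.77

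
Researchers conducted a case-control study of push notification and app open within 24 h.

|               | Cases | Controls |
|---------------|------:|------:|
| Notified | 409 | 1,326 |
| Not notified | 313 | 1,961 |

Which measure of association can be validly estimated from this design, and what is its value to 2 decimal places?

Cells: a = 409, b = 1326, c = 313, d = 1961.
This is a case-control study: participants were sampled on outcome status, so risks in the source population cannot be estimated directly — relative risk is not valid here. The odds ratio is the appropriate measure.
OR = (a·d)/(b·c) = (409 × 1961) / (1326 × 313) = 802049 / 415038 = 1.93247

1.93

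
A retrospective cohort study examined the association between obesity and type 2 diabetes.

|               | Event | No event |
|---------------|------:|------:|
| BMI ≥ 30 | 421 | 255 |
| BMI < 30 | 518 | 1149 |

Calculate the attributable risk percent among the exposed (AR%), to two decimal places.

50.10

Cells: a = 421, b = 255, c = 518, d = 1149.
Risk in exposed = 421/676 = 0.62278; risk in unexposed = 518/1667 = 0.31074.
RR = 0.62278/0.31074 = 2.00420
AR% = (RR − 1)/RR × 100 = (2.00420 − 1)/2.00420 × 100 = 50.1048%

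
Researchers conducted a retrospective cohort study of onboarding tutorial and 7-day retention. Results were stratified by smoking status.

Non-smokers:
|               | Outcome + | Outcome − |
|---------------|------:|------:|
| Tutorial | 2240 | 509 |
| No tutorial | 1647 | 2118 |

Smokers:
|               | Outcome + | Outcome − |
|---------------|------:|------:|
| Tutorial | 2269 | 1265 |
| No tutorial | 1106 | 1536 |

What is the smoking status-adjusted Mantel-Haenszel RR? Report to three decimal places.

RR_MH = Σ(aᵢ·n₀ᵢ/nᵢ) / Σ(cᵢ·n₁ᵢ/nᵢ), with n₁ᵢ = aᵢ+bᵢ (exposed), n₀ᵢ = cᵢ+dᵢ (unexposed), nᵢ = n₁ᵢ+n₀ᵢ.
Stratum 1 (Non-smokers): n₁ = 2749, n₀ = 3765, n = 6514; a·n₀/n = 2240·3765/6514 = 1294.6884; c·n₁/n = 1647·2749/6514 = 695.0573
Stratum 2 (Smokers): n₁ = 3534, n₀ = 2642, n = 6176; a·n₀/n = 2269·2642/6176 = 970.6441; c·n₁/n = 1106·3534/6176 = 632.8698
RR_MH = (1294.6884 + 970.6441) / (695.0573 + 632.8698) = 2265.3325 / 1327.9271 = 1.70592

1.706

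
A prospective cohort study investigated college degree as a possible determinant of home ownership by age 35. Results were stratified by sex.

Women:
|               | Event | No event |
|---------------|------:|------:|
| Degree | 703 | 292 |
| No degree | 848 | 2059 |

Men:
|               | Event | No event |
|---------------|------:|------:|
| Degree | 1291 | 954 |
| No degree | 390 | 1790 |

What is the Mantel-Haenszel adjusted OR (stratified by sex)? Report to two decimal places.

OR_MH = Σ(aᵢdᵢ/nᵢ) / Σ(bᵢcᵢ/nᵢ), where nᵢ is the stratum total.
Stratum 1 (Women): n = 3902; a·d/n = 703·2059/3902 = 370.9577; b·c/n = 292·848/3902 = 63.4587
Stratum 2 (Men): n = 4425; a·d/n = 1291·1790/4425 = 522.2350; b·c/n = 954·390/4425 = 84.0814
OR_MH = (370.9577 + 522.2350) / (63.4587 + 84.0814) = 893.1927 / 147.5401 = 6.05390

6.05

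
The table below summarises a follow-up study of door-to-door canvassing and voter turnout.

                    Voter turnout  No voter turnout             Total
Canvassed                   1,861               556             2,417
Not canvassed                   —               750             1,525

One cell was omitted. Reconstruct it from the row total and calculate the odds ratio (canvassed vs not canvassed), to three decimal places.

3.239

The missing cell is in the unexposed row: 1525 − 750 = 775.
So a = 1861, b = 556, c = 775, d = 750.
OR = (a·d)/(b·c) = (1861 × 750) / (556 × 775) = 1395750 / 430900 = 3.23915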